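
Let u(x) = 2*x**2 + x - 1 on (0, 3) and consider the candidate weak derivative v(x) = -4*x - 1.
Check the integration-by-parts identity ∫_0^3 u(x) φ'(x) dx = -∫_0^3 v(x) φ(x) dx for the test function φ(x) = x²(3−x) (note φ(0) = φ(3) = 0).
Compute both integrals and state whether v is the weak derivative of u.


LHS = -1107/20, RHS = 1107/20. No, v is not the weak derivative of u.

u(x) = 2*x**2 + x - 1, classical derivative u'(x) = 4*x + 1.
φ(x) = x²(3−x), so φ'(x) = 3*x*(2 - x).
Note φ(0) = φ(3) = 0, so the boundary term u·φ vanishes.
LHS = ∫_0^3 u(x) φ'(x) dx = ∫_0^3 (-6*x^4 + 9*x^3 + 9*x^2 - 6*x) dx. Term by term:
  ∫_0^3 -6*x^4 dx = -1458/5;  ∫_0^3 9*x^3 dx = 729/4;  ∫_0^3 9*x^2 dx = 81;
  ∫_0^3 -6*x dx = -27.
Sum: -1458/5 + 729/4 + 81 − 27 = -1107/20.
So LHS = -1107/20.
∫_0^3 v(x) φ(x) dx = ∫_0^3 (4*x^4 - 11*x^3 - 3*x^2) dx. Term by term:
  ∫_0^3 4*x^4 dx = 972/5;  ∫_0^3 -11*x^3 dx = -891/4;  ∫_0^3 -3*x^2 dx = -27.
Sum: 972/5 − 891/4 − 27 = -1107/20.
So RHS = -∫_0^3 v(x) φ(x) dx = 1107/20.
LHS − RHS = -1107/10 ≠ 0, so the identity fails.
(For a valid weak derivative the identity must hold for EVERY test function, in particular this one. The failure shows v is NOT the weak derivative of u.)
Correct weak derivative would be u'(x) = 4*x + 1.


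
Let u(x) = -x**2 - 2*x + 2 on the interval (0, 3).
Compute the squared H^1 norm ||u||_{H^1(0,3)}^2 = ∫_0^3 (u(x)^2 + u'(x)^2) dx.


||u||_{H^1}^2 = 948/5

The H^1 norm (squared) on an interval (0, L) is
  ||u||_{H^1}^2 = ∫_0^L u(x)^2 dx + ∫_0^L u'(x)^2 dx.
Compute u'(x) = -2*x - 2.
Then u(x)^2 = x**4 + 4*x**3 - 8*x + 4 and u'(x)^2 = 4*x**2 + 8*x + 4.
Integrate each monomial from 0 to 3 using ∫_0^3 c·x^n dx = c·3^(n+1)/(n+1):
  ∫_0^3 u(x)^2 dx = ∫_0^3 (x^4 + 4*x^3 - 8*x + 4) dx. Term by term:
    ∫_0^3 x^4 dx = 243/5;  ∫_0^3 4*x^3 dx = 81;  ∫_0^3 -8*x dx = -36;
    ∫_0^3 4 dx = 12.
  Sum: 243/5 + 81 − 36 + 12 = 528/5.
  ∫_0^3 u'(x)^2 dx = ∫_0^3 (4*x^2 + 8*x + 4) dx. Term by term:
    ∫_0^3 4*x^2 dx = 36;  ∫_0^3 8*x dx = 36;  ∫_0^3 4 dx = 12.
  Sum: 36 + 36 + 12 = 84.
Adding: ||u||_{H^1}^2 = 528/5 + 84 = 948/5.


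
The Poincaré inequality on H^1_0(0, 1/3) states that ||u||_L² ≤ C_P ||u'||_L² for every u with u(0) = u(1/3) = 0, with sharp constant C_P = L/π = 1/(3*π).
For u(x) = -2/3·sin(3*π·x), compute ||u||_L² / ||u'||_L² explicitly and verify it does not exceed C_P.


||u||_L² / ||u'||_L² = 1/(3*π) = C_P.

u(x) = -2/3·sin(3*π·x), so u'(x) = -2*π*cos(3*π*x).
Writing u(x) = A·sin(kπx/L) with A = -2/3 and k = 1, use ∫_0^L sin²(kπx/L) dx = L/2 and ∫_0^L cos²(kπx/L) dx = L/2.
u² = 4/9·sin²(3*π·x) and (u')² = 4*π^2·cos²(3*π·x), and each of sin², cos² integrates to L/2 = 1/6 over (0, 1/3).
∫_0^1/3 u² dx = 2/27, so ||u||_L² = sqrt(6)/9.
∫_0^1/3 (u')² dx = 2*π^2/3, so ||u'||_L² = sqrt(6)*π/3.
Ratio ||u||_L² / ||u'||_L² = 1/(3*π).
Sharp Poincaré constant on H^1_0(0, 1/3) is C_P = L/π = 1/(3*π), achieved by sin(3*π·x).
This is the k = 1 eigenfunction (up to amplitude), so the ratio equals the sharp Poincaré constant exactly.


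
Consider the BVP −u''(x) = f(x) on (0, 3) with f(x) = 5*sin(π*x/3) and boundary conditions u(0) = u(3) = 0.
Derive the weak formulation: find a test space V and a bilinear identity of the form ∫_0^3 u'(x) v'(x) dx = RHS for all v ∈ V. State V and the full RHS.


V = H^1_0(0, 3) (so v(0) = v(3) = 0); weak form: ∫_0^3 u'v' dx = ∫_0^3 (5*sin(π*x/3)) v dx for all v ∈ V.

Multiply both sides by a test function v and integrate from 0 to 3:
  ∫_0^3 −u''(x) v(x) dx = ∫_0^3 f(x) v(x) dx.
Integrate the LHS by parts once:
  ∫_0^3 −u'' v dx = −[u'(x) v(x)]_0^3 + ∫_0^3 u'(x) v'(x) dx.
Thus ∫_0^3 u'(x) v'(x) dx = ∫_0^3 f(x) v(x) dx + [u'(x) v(x)]_0^3.
Choose V so that boundary terms are either known or forced to vanish.
u is Dirichlet: u(0) = u(3) = 0. Let V = H^1_0(0, 3); then v(0) = v(3) = 0, and [u' v]_0^3 = 0.
Weak formulation: find u (satisfying any essential BC) such that ∫_0^3 u'(x) v'(x) dx = ∫_0^3 f v dx for all v ∈ V.
Substituting f(x) = 5*sin(π*x/3), the right-hand side is ∫_0^3 (5*sin(π*x/3)) v dx.


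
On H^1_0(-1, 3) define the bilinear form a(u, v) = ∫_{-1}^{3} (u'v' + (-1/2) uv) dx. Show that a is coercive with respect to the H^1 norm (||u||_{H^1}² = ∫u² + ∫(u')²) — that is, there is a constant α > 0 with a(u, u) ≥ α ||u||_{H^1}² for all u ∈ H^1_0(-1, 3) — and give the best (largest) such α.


α = (-8 + π^2)/(π^2 + 16)

Coercivity of a(·,·) on H^1_0(-1, 3) means a(u, u) ≥ α ||u||_{H^1}² for every u ∈ H^1_0.
The interval has length L = 4, and Poincaré/coercivity depend only on L. Here a(u, u) = ∫(u')² + (-1/2)·∫u².
Here c = -1/2 < 0 with |c| < (π/L)² = π^2/16, so coercivity still holds. The condition a(u,u) ≥ α||u||_{H^1}² reads (1−α)∫(u')² ≥ (α−c)∫u². Any admissible α is ≤ 1 (rapidly oscillating u have ∫u²/∫(u')² → 0), and α = 1 would force 0 ≥ (1−c)∫u², impossible since c < 1; so 1−α > 0. By the sharp Poincaré inequality on H^1_0 of an interval of length L, ∫(u')² ≥ (π/L)²∫u² with equality for the first sine mode sin(π(x−x₀)/L) (x₀ the left endpoint), so the inequality holds for all u iff (1−α)(π/L)² ≥ α − c, i.e. α ≤ ((π/L)² + c)/((π/L)² + 1) = (1 + c(L/π)²)/(1 + (L/π)²). (Direct route, valid since c ≤ 0: Poincaré gives c∫u² ≥ c(L/π)²∫(u')², so a(u,u) ≥ (1 + c(L/π)²)∫(u')², while ||u||_{H^1}² ≤ (1 + (L/π)²)∫(u')²; dividing yields the same α.) With (π/L)² = π^2/16 and c = -1/2, the largest admissible constant is α = ((π/L)² + c)/((π/L)² + 1).
Simplifying, α = (-8 + π^2)/(π^2 + 16).


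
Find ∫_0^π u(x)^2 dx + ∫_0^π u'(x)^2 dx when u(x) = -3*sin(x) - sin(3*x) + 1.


||u||_{H^1(0,π)}^2 = -40/3 + 15*π

u'(x) = -3*cos(x) - 3*cos(3*x).
Expand u² and (u')² and integrate term by term on (0, π), using: for integers n ≥ 1, ∫_0^π sin²(nx) dx = ∫_0^π cos²(nx) dx = π/2; for n ≠ n', ∫_0^π sin(nx)sin(n'x) dx = ∫_0^π cos(nx)cos(n'x) dx = 0; and by product-to-sum, ∫_0^π sin(nx)cos(n'x) dx = ½∫_0^π [sin((n+n')x) + sin((n−n')x)] dx, which is 0 when n+n' is even and 2n/(n²−n'²) when n+n' is odd (it need not vanish on (0, π)). For the constant mode: ∫_0^π 1 dx = π, ∫_0^π cos(nx) dx = 0, ∫_0^π sin(nx) dx = (1−(−1)^n)/n.
  u² squared terms: (1)²·∫1 dx = 1·π = π;  (-1)²·∫sin(3x)² dx = 1·π/2 = π/2;  (-3)²·∫sin(x)² dx = 9·π/2 = 9*π/2.
  u² cross terms: 2·(1)·(-1)·∫1·sin(3x) dx = -2·(2/3) = -4/3;  2·(1)·(-3)·∫1·sin(x) dx = -6·(2) = -12;  2·(-1)·(-3)·∫sin(3x)·sin(x) dx = 6·(0) = 0.
  So ∫_0^π u² dx = π + π/2 + 9*π/2 − 4/3 − 12 + 0 = -40/3 + 6*π.
  (u')² squared terms: (-3)²·∫cos(x)² dx = 9·π/2 = 9*π/2;  (-3)²·∫cos(3x)² dx = 9·π/2 = 9*π/2.
  (u')² cross terms: 2·(-3)·(-3)·∫cos(x)·cos(3x) dx = 18·(0) = 0.
  So ∫_0^π (u')² dx = 9*π/2 + 9*π/2 + 0 = 9*π.
||u||_{H^1}^2 = (-40/3 + 6*π) + (9*π) = -40/3 + 15*π.


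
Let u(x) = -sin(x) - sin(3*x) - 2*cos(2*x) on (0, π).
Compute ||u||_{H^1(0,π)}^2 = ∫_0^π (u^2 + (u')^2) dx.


||u||_{H^1(0,π)}^2 = 32/3 + 16*π

u'(x) = 4*sin(2*x) - cos(x) - 3*cos(3*x).
Expand u² and (u')² and integrate term by term on (0, π), using: for integers n ≥ 1, ∫_0^π sin²(nx) dx = ∫_0^π cos²(nx) dx = π/2; for n ≠ n', ∫_0^π sin(nx)sin(n'x) dx = ∫_0^π cos(nx)cos(n'x) dx = 0; and by product-to-sum, ∫_0^π sin(nx)cos(n'x) dx = ½∫_0^π [sin((n+n')x) + sin((n−n')x)] dx, which is 0 when n+n' is even and 2n/(n²−n'²) when n+n' is odd (it need not vanish on (0, π)).
  u² squared terms: (-1)²·∫sin(x)² dx = 1·π/2 = π/2;  (-1)²·∫sin(3x)² dx = 1·π/2 = π/2;  (-2)²·∫cos(2x)² dx = 4·π/2 = 2*π.
  u² cross terms: 2·(-1)·(-1)·∫sin(x)·sin(3x) dx = 2·(0) = 0;  2·(-1)·(-2)·∫sin(x)·cos(2x) dx = 4·(-2/3) = -8/3;  2·(-1)·(-2)·∫sin(3x)·cos(2x) dx = 4·(6/5) = 24/5.
  So ∫_0^π u² dx = π/2 + π/2 + 2*π + 0 − 8/3 + 24/5 = 32/15 + 3*π.
  (u')² squared terms: (-1)²·∫cos(x)² dx = 1·π/2 = π/2;  (-3)²·∫cos(3x)² dx = 9·π/2 = 9*π/2;  (4)²·∫sin(2x)² dx = 16·π/2 = 8*π.
  (u')² cross terms: 2·(-1)·(-3)·∫cos(x)·cos(3x) dx = 6·(0) = 0;  2·(-1)·(4)·∫cos(x)·sin(2x) dx = -8·(4/3) = -32/3;  2·(-3)·(4)·∫cos(3x)·sin(2x) dx = -24·(-4/5) = 96/5.
  So ∫_0^π (u')² dx = π/2 + 9*π/2 + 8*π + 0 − 32/3 + 96/5 = 128/15 + 13*π.
||u||_{H^1}^2 = (32/15 + 3*π) + (128/15 + 13*π) = 32/3 + 16*π.


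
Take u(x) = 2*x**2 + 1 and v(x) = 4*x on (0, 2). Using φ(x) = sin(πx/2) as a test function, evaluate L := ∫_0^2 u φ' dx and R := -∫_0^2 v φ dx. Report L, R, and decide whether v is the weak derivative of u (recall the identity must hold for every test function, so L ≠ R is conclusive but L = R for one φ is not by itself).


LHS = -16/π, RHS = -16/π. Yes, v = u' weakly.

u(x) = 2*x**2 + 1, classical derivative u'(x) = 4*x.
φ(x) = sin(πx/2), so φ'(x) = π*cos(π*x/2)/2.
Note φ(0) = φ(2) = 0, so the boundary term u·φ vanishes.
LHS = ∫_0^2 u(x) φ'(x) dx = ∫_0^2 (π*x^2*cos(π*x/2) + π*cos(π*x/2)/2) dx. Term by term:
  ∫_0^2 π*cos(π*x/2)/2 dx = 0;  ∫_0^2 π*x^2*cos(π*x/2) dx = -16/π.
Sum: 0 − 16/π = -16/π.
So LHS = -16/π.
∫_0^2 v(x) φ(x) dx = ∫_0^2 (4*x*sin(π*x/2)) dx. Term by term:
  ∫_0^2 4*x*sin(π*x/2) dx = 16/π.
So RHS = -∫_0^2 v(x) φ(x) dx = -16/π.
LHS = RHS, so the identity holds for this test φ.
Moreover u is smooth here and v(x) = u'(x) = 4*x pointwise, so the identity holds for every test function. Hence v is the weak derivative of u.


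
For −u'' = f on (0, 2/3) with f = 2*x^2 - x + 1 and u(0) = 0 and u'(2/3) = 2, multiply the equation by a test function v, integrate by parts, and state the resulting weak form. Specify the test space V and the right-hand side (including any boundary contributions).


V = {v ∈ H^1(0, 2/3) : v(0) = 0} (test functions vanish at x = 0 where u is specified); weak form: ∫_0^2/3 u'v' dx = ∫_0^2/3 (2*x^2 - x + 1) v dx + 2·v(2/3) for all v ∈ V.

Multiply both sides by a test function v and integrate from 0 to 2/3:
  ∫_0^2/3 −u''(x) v(x) dx = ∫_0^2/3 f(x) v(x) dx.
Integrate the LHS by parts once:
  ∫_0^2/3 −u'' v dx = −[u'(x) v(x)]_0^2/3 + ∫_0^2/3 u'(x) v'(x) dx.
Thus ∫_0^2/3 u'(x) v'(x) dx = ∫_0^2/3 f(x) v(x) dx + [u'(x) v(x)]_0^2/3.
Choose V so that boundary terms are either known or forced to vanish.
Mixed BC: u(0) = 0 (Dirichlet) and u'(2/3) = 2 (Neumann). Define V = {v ∈ H^1(0, 2/3) : v(0) = 0}. Then [u' v]_0^2/3 = u'(2/3)·v(2/3) − u'(0)·0 = 2·v(2/3).
Weak formulation: find u (satisfying any essential BC) such that ∫_0^2/3 u'(x) v'(x) dx = ∫_0^2/3 f v dx + 2·v(2/3) for all v ∈ V (Dirichlet at 0 absorbed into V; Neumann datum at x = 2/3 contributes the boundary term).
Substituting f(x) = 2*x^2 - x + 1, the right-hand side is ∫_0^2/3 (2*x^2 - x + 1) v dx + 2·v(2/3).


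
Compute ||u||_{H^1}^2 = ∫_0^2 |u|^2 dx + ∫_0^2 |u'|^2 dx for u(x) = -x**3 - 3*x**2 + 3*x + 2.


||u||_{H^1}^2 = 8158/35

The H^1 norm (squared) on an interval (0, L) is
  ||u||_{H^1}^2 = ∫_0^L u(x)^2 dx + ∫_0^L u'(x)^2 dx.
Compute u'(x) = -3*x**2 - 6*x + 3.
Then u(x)^2 = x**6 + 6*x**5 + 3*x**4 - 22*x**3 - 3*x**2 + 12*x + 4 and u'(x)^2 = 9*x**4 + 36*x**3 + 18*x**2 - 36*x + 9.
Integrate each monomial from 0 to 2 using ∫_0^2 c·x^n dx = c·2^(n+1)/(n+1):
  ∫_0^2 u(x)^2 dx = ∫_0^2 (x^6 + 6*x^5 + 3*x^4 - 22*x^3 - 3*x^2 + 12*x + 4) dx. Term by term:
    ∫_0^2 x^6 dx = 128/7;  ∫_0^2 6*x^5 dx = 64;  ∫_0^2 3*x^4 dx = 96/5;
    ∫_0^2 -22*x^3 dx = -88;  ∫_0^2 -3*x^2 dx = -8;  ∫_0^2 12*x dx = 24;
    ∫_0^2 4 dx = 8.
  Sum: 128/7 + 64 + 96/5 − 88 − 8 + 24 + 8 = 1312/35.
  ∫_0^2 u'(x)^2 dx = ∫_0^2 (9*x^4 + 36*x^3 + 18*x^2 - 36*x + 9) dx. Term by term:
    ∫_0^2 9*x^4 dx = 288/5;  ∫_0^2 36*x^3 dx = 144;  ∫_0^2 18*x^2 dx = 48;
    ∫_0^2 -36*x dx = -72;  ∫_0^2 9 dx = 18.
  Sum: 288/5 + 144 + 48 − 72 + 18 = 978/5.
Adding: ||u||_{H^1}^2 = 1312/35 + 978/5 = 8158/35.


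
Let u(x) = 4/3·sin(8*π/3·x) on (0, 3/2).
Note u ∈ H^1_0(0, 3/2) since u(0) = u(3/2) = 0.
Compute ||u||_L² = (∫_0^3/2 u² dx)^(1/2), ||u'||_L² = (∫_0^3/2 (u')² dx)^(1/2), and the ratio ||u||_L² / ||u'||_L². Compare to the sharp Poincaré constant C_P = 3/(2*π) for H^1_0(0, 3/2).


||u||_L² / ||u'||_L² = 3/(8*π) < C_P = 3/(2*π).

u(x) = 4/3·sin(8*π/3·x), so u'(x) = 32*π*cos(8*π*x/3)/9.
Writing u(x) = A·sin(kπx/L) with A = 4/3 and k = 4, use ∫_0^L sin²(kπx/L) dx = L/2 and ∫_0^L cos²(kπx/L) dx = L/2.
u² = 16/9·sin²(8*π/3·x) and (u')² = 1024*π^2/81·cos²(8*π/3·x), and each of sin², cos² integrates to L/2 = 3/4 over (0, 3/2).
∫_0^3/2 u² dx = 4/3, so ||u||_L² = 2*sqrt(3)/3.
∫_0^3/2 (u')² dx = 256*π^2/27, so ||u'||_L² = 16*sqrt(3)*π/9.
Ratio ||u||_L² / ||u'||_L² = 3/(8*π).
Sharp Poincaré constant on H^1_0(0, 3/2) is C_P = L/π = 3/(2*π), achieved by sin(2*π/3·x).
This is the k = 4 harmonic; the ratio L/(kπ) is strictly less than C_P = L/π, consistent with the sharp inequality ||u||_L² ≤ C_P ||u'||_L².


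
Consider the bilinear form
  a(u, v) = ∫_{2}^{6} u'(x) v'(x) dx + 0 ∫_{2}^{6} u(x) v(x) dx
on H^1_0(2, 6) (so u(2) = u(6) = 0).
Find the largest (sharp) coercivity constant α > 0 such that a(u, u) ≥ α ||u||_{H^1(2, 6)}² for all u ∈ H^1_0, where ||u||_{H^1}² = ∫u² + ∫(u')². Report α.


α = π^2/(π^2 + 16)

Coercivity of a(·,·) on H^1_0(2, 6) means a(u, u) ≥ α ||u||_{H^1}² for every u ∈ H^1_0.
The interval has length L = 4, and Poincaré/coercivity depend only on L. Here a(u, u) = ∫(u')² + (0)·∫u².
Here c = 0, so a(u,u) = ∫(u')² alone. The condition a(u,u) ≥ α||u||_{H^1}² reads (1−α)∫(u')² ≥ (α−c)∫u². Any admissible α is ≤ 1 (rapidly oscillating u have ∫u²/∫(u')² → 0), and α = 1 would force 0 ≥ (1−c)∫u², impossible since c < 1; so 1−α > 0. By the sharp Poincaré inequality on H^1_0 of an interval of length L, ∫(u')² ≥ (π/L)²∫u² with equality for the first sine mode sin(π(x−x₀)/L) (x₀ the left endpoint), so the inequality holds for all u iff (1−α)(π/L)² ≥ α − c, i.e. α ≤ ((π/L)² + c)/((π/L)² + 1) = (1 + c(L/π)²)/(1 + (L/π)²). (Direct route, valid since c ≤ 0: Poincaré gives c∫u² ≥ c(L/π)²∫(u')², so a(u,u) ≥ (1 + c(L/π)²)∫(u')², while ||u||_{H^1}² ≤ (1 + (L/π)²)∫(u')²; dividing yields the same α.) With (π/L)² = π^2/16 and c = 0, the largest admissible constant is α = ((π/L)² + c)/((π/L)² + 1).
Simplifying, α = π^2/(π^2 + 16).


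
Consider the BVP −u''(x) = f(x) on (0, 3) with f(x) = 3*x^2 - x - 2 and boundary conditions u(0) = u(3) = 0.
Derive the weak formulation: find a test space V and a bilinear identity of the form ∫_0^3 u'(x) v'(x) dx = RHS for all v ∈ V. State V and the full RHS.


V = H^1_0(0, 3) (so v(0) = v(3) = 0); weak form: ∫_0^3 u'v' dx = ∫_0^3 (3*x^2 - x - 2) v dx for all v ∈ V.

Multiply both sides by a test function v and integrate from 0 to 3:
  ∫_0^3 −u''(x) v(x) dx = ∫_0^3 f(x) v(x) dx.
Integrate the LHS by parts once:
  ∫_0^3 −u'' v dx = −[u'(x) v(x)]_0^3 + ∫_0^3 u'(x) v'(x) dx.
Thus ∫_0^3 u'(x) v'(x) dx = ∫_0^3 f(x) v(x) dx + [u'(x) v(x)]_0^3.
Choose V so that boundary terms are either known or forced to vanish.
u is Dirichlet: u(0) = u(3) = 0. Let V = H^1_0(0, 3); then v(0) = v(3) = 0, and [u' v]_0^3 = 0.
Weak formulation: find u (satisfying any essential BC) such that ∫_0^3 u'(x) v'(x) dx = ∫_0^3 f v dx for all v ∈ V.
Substituting f(x) = 3*x^2 - x - 2, the right-hand side is ∫_0^3 (3*x^2 - x - 2) v dx.


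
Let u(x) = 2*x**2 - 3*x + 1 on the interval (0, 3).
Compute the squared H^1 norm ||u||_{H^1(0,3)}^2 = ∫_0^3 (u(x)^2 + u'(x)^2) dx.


||u||_{H^1}^2 = 537/5

The H^1 norm (squared) on an interval (0, L) is
  ||u||_{H^1}^2 = ∫_0^L u(x)^2 dx + ∫_0^L u'(x)^2 dx.
Compute u'(x) = 4*x - 3.
Then u(x)^2 = 4*x**4 - 12*x**3 + 13*x**2 - 6*x + 1 and u'(x)^2 = 16*x**2 - 24*x + 9.
Integrate each monomial from 0 to 3 using ∫_0^3 c·x^n dx = c·3^(n+1)/(n+1):
  ∫_0^3 u(x)^2 dx = ∫_0^3 (4*x^4 - 12*x^3 + 13*x^2 - 6*x + 1) dx. Term by term:
    ∫_0^3 4*x^4 dx = 972/5;  ∫_0^3 -12*x^3 dx = -243;  ∫_0^3 13*x^2 dx = 117;
    ∫_0^3 -6*x dx = -27;  ∫_0^3 1 dx = 3.
  Sum: 972/5 − 243 + 117 − 27 + 3 = 222/5.
  ∫_0^3 u'(x)^2 dx = ∫_0^3 (16*x^2 - 24*x + 9) dx. Term by term:
    ∫_0^3 16*x^2 dx = 144;  ∫_0^3 -24*x dx = -108;  ∫_0^3 9 dx = 27.
  Sum: 144 − 108 + 27 = 63.
Adding: ||u||_{H^1}^2 = 222/5 + 63 = 537/5.


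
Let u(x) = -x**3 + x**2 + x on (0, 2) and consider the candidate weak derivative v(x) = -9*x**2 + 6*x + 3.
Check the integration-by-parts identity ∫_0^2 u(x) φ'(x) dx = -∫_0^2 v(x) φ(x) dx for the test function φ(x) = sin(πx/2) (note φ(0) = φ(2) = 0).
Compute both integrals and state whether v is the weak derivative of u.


LHS = -96/π^3 + 12/π, RHS = -288/π^3 + 36/π. No, v is not the weak derivative of u.

u(x) = -x**3 + x**2 + x, classical derivative u'(x) = -3*x**2 + 2*x + 1.
φ(x) = sin(πx/2), so φ'(x) = π*cos(π*x/2)/2.
Note φ(0) = φ(2) = 0, so the boundary term u·φ vanishes.
LHS = ∫_0^2 u(x) φ'(x) dx = ∫_0^2 (-π*x^3*cos(π*x/2)/2 + π*x^2*cos(π*x/2)/2 + π*x*cos(π*x/2)/2) dx. Term by term:
  ∫_0^2 π*x*cos(π*x/2)/2 dx = -4/π;  ∫_0^2 π*x^2*cos(π*x/2)/2 dx = -8/π;  ∫_0^2 -π*x^3*cos(π*x/2)/2 dx = -96/π^3 + 24/π.
Sum: -4/π − 8/π + -96/π^3 + 24/π = -96/π^3 + 12/π.
So LHS = -96/π^3 + 12/π.
∫_0^2 v(x) φ(x) dx = ∫_0^2 (-9*x^2*sin(π*x/2) + 6*x*sin(π*x/2) + 3*sin(π*x/2)) dx. Term by term:
  ∫_0^2 3*sin(π*x/2) dx = 12/π;  ∫_0^2 -9*x^2*sin(π*x/2) dx = -72/π + 288/π^3;  ∫_0^2 6*x*sin(π*x/2) dx = 24/π.
Sum: 12/π + -72/π + 288/π^3 + 24/π = -36/π + 288/π^3.
So RHS = -∫_0^2 v(x) φ(x) dx = -288/π^3 + 36/π.
LHS − RHS = -24/π + 192/π^3 ≠ 0, so the identity fails.
(For a valid weak derivative the identity must hold for EVERY test function, in particular this one. The failure shows v is NOT the weak derivative of u.)
Correct weak derivative would be u'(x) = -3*x**2 + 2*x + 1.


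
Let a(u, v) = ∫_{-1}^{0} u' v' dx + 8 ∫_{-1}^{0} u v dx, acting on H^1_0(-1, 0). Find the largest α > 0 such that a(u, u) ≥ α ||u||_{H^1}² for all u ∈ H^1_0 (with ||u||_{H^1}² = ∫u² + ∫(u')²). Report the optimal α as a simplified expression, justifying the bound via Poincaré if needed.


α = 1

Coercivity of a(·,·) on H^1_0(-1, 0) means a(u, u) ≥ α ||u||_{H^1}² for every u ∈ H^1_0.
The interval has length L = 1, and Poincaré/coercivity depend only on L. Here a(u, u) = ∫(u')² + (8)·∫u².
Here c = 8 ≥ 1, so a(u,u) = ∫(u')² + c∫u² ≥ ∫(u')² + ∫u² = ||u||_{H^1}², i.e. α = 1 works. No larger α is possible: a(u,u) ≥ α||u||_{H^1}² means (1−α)∫(u')² ≥ (α−c)∫u², and for the modes u_n = sin(nπ(x−x₀)/L) (x₀ the left endpoint) one has ∫u_n²/∫(u_n')² = (L/(nπ))² → 0, so a(u_n,u_n)/||u_n||_{H^1}² → 1. Hence the optimal constant is α = 1.
Therefore α = 1.


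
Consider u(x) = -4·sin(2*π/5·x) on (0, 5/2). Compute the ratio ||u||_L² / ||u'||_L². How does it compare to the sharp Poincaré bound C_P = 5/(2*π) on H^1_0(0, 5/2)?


||u||_L² / ||u'||_L² = 5/(2*π) = C_P.

u(x) = -4·sin(2*π/5·x), so u'(x) = -8*π*cos(2*π*x/5)/5.
Writing u(x) = A·sin(kπx/L) with A = -4 and k = 1, use ∫_0^L sin²(kπx/L) dx = L/2 and ∫_0^L cos²(kπx/L) dx = L/2.
u² = 16·sin²(2*π/5·x) and (u')² = 64*π^2/25·cos²(2*π/5·x), and each of sin², cos² integrates to L/2 = 5/4 over (0, 5/2).
∫_0^5/2 u² dx = 20, so ||u||_L² = 2*sqrt(5).
∫_0^5/2 (u')² dx = 16*π^2/5, so ||u'||_L² = 4*sqrt(5)*π/5.
Ratio ||u||_L² / ||u'||_L² = 5/(2*π).
Sharp Poincaré constant on H^1_0(0, 5/2) is C_P = L/π = 5/(2*π), achieved by sin(2*π/5·x).
This is the k = 1 eigenfunction (up to amplitude), so the ratio equals the sharp Poincaré constant exactly.


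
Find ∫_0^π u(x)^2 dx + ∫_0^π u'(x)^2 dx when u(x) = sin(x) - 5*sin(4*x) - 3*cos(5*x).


||u||_{H^1(0,π)}^2 = -2080/3 + 661*π/2

u'(x) = 15*sin(5*x) + cos(x) - 20*cos(4*x).
Expand u² and (u')² and integrate term by term on (0, π), using: for integers n ≥ 1, ∫_0^π sin²(nx) dx = ∫_0^π cos²(nx) dx = π/2; for n ≠ n', ∫_0^π sin(nx)sin(n'x) dx = ∫_0^π cos(nx)cos(n'x) dx = 0; and by product-to-sum, ∫_0^π sin(nx)cos(n'x) dx = ½∫_0^π [sin((n+n')x) + sin((n−n')x)] dx, which is 0 when n+n' is even and 2n/(n²−n'²) when n+n' is odd (it need not vanish on (0, π)).
  u² squared terms: (-5)²·∫sin(4x)² dx = 25·π/2 = 25*π/2;  (-3)²·∫cos(5x)² dx = 9·π/2 = 9*π/2;  (1)²·∫sin(x)² dx = 1·π/2 = π/2.
  u² cross terms: 2·(-5)·(-3)·∫sin(4x)·cos(5x) dx = 30·(-8/9) = -80/3;  2·(-5)·(1)·∫sin(4x)·sin(x) dx = -10·(0) = 0;  2·(-3)·(1)·∫cos(5x)·sin(x) dx = -6·(0) = 0.
  So ∫_0^π u² dx = 25*π/2 + 9*π/2 + π/2 − 80/3 + 0 + 0 = -80/3 + 35*π/2.
  (u')² squared terms: (-20)²·∫cos(4x)² dx = 400·π/2 = 200*π;  (15)²·∫sin(5x)² dx = 225·π/2 = 225*π/2;  (1)²·∫cos(x)² dx = 1·π/2 = π/2.
  (u')² cross terms: 2·(-20)·(15)·∫cos(4x)·sin(5x) dx = -600·(10/9) = -2000/3;  2·(-20)·(1)·∫cos(4x)·cos(x) dx = -40·(0) = 0;  2·(15)·(1)·∫sin(5x)·cos(x) dx = 30·(0) = 0.
  So ∫_0^π (u')² dx = 200*π + 225*π/2 + π/2 − 2000/3 + 0 + 0 = -2000/3 + 313*π.
||u||_{H^1}^2 = (-80/3 + 35*π/2) + (-2000/3 + 313*π) = -2080/3 + 661*π/2.


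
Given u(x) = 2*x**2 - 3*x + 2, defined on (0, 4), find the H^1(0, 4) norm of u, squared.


||u||_{H^1}^2 = 2596/5

The H^1 norm (squared) on an interval (0, L) is
  ||u||_{H^1}^2 = ∫_0^L u(x)^2 dx + ∫_0^L u'(x)^2 dx.
Compute u'(x) = 4*x - 3.
Then u(x)^2 = 4*x**4 - 12*x**3 + 17*x**2 - 12*x + 4 and u'(x)^2 = 16*x**2 - 24*x + 9.
Integrate each monomial from 0 to 4 using ∫_0^4 c·x^n dx = c·4^(n+1)/(n+1):
  ∫_0^4 u(x)^2 dx = ∫_0^4 (4*x^4 - 12*x^3 + 17*x^2 - 12*x + 4) dx. Term by term:
    ∫_0^4 4*x^4 dx = 4096/5;  ∫_0^4 -12*x^3 dx = -768;  ∫_0^4 17*x^2 dx = 1088/3;
    ∫_0^4 -12*x dx = -96;  ∫_0^4 4 dx = 16.
  Sum: 4096/5 − 768 + 1088/3 − 96 + 16 = 5008/15.
  ∫_0^4 u'(x)^2 dx = ∫_0^4 (16*x^2 - 24*x + 9) dx. Term by term:
    ∫_0^4 16*x^2 dx = 1024/3;  ∫_0^4 -24*x dx = -192;  ∫_0^4 9 dx = 36.
  Sum: 1024/3 − 192 + 36 = 556/3.
Adding: ||u||_{H^1}^2 = 5008/15 + 556/3 = 2596/5.


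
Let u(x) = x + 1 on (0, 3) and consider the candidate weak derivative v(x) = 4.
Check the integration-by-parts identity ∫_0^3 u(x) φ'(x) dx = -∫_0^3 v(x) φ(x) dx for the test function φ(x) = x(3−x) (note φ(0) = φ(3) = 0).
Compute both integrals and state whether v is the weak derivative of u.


LHS = -9/2, RHS = -18. No, v is not the weak derivative of u.

u(x) = x + 1, classical derivative u'(x) = 1.
φ(x) = x(3−x), so φ'(x) = 3 - 2*x.
Note φ(0) = φ(3) = 0, so the boundary term u·φ vanishes.
LHS = ∫_0^3 u(x) φ'(x) dx = ∫_0^3 (-2*x^2 + x + 3) dx. Term by term:
  ∫_0^3 -2*x^2 dx = -18;  ∫_0^3 x dx = 9/2;  ∫_0^3 3 dx = 9.
Sum: -18 + 9/2 + 9 = -9/2.
So LHS = -9/2.
∫_0^3 v(x) φ(x) dx = ∫_0^3 (-4*x^2 + 12*x) dx. Term by term:
  ∫_0^3 -4*x^2 dx = -36;  ∫_0^3 12*x dx = 54.
Sum: -36 + 54 = 18.
So RHS = -∫_0^3 v(x) φ(x) dx = -18.
LHS − RHS = 27/2 ≠ 0, so the identity fails.
(For a valid weak derivative the identity must hold for EVERY test function, in particular this one. The failure shows v is NOT the weak derivative of u.)
Correct weak derivative would be u'(x) = 1.


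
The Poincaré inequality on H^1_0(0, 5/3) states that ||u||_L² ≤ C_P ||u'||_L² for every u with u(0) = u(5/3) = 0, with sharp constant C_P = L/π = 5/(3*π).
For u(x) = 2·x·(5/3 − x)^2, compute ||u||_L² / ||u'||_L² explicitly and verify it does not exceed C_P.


||u||_L² / ||u'||_L² = 5*sqrt(14)/42 < C_P = 5/(3*π).

u(x) = 2·x·(5/3 − x)^2, so u'(x) = 6*x^2 - 40*x/3 + 50/9.
u(x) = 2·x·(5/3 − x)^2 vanishes at x = 0 and x = 5/3, so u ∈ H^1_0(0, 5/3). Differentiate via the product rule and integrate the resulting polynomials term by term.
  ∫_0^5/3 u² dx = ∫_0^5/3 (4*x^6 - 80*x^5/3 + 200*x^4/3 - 2000*x^3/27 + 2500*x^2/81) dx. Term by term:
    ∫_0^5/3 4*x^6 dx = 312500/15309;  ∫_0^5/3 -80*x^5/3 dx = -625000/6561;  ∫_0^5/3 200*x^4/3 dx = 125000/729;
    ∫_0^5/3 -2000*x^3/27 dx = -312500/2187;  ∫_0^5/3 2500*x^2/81 dx = 312500/6561.
  Sum: 312500/15309 − 625000/6561 + 125000/729 − 312500/2187 + 312500/6561 = 62500/45927.
  ∫_0^5/3 (u')² dx = ∫_0^5/3 (36*x^4 - 160*x^3 + 2200*x^2/9 - 4000*x/27 + 2500/81) dx. Term by term:
    ∫_0^5/3 36*x^4 dx = 2500/27;  ∫_0^5/3 -160*x^3 dx = -25000/81;  ∫_0^5/3 2200*x^2/9 dx = 275000/729;
    ∫_0^5/3 -4000*x/27 dx = -50000/243;  ∫_0^5/3 2500/81 dx = 12500/243.
  Sum: 2500/27 − 25000/81 + 275000/729 − 50000/243 + 12500/243 = 5000/729.
∫_0^5/3 u² dx = 62500/45927, so ||u||_L² = 250*sqrt(7)/567.
∫_0^5/3 (u')² dx = 5000/729, so ||u'||_L² = 50*sqrt(2)/27.
Ratio ||u||_L² / ||u'||_L² = 5*sqrt(14)/42.
Sharp Poincaré constant on H^1_0(0, 5/3) is C_P = L/π = 5/(3*π), achieved by sin(3*π/5·x).
A polynomial bump cannot attain the sharp Poincaré constant (only the first sine eigenfunction does), so the ratio is strictly less than C_P, consistent with ||u||_L² ≤ C_P ||u'||_L².


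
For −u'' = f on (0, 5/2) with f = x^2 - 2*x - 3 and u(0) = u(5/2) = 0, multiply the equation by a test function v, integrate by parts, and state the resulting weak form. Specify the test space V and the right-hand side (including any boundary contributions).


V = H^1_0(0, 5/2) (so v(0) = v(5/2) = 0); weak form: ∫_0^5/2 u'v' dx = ∫_0^5/2 (x^2 - 2*x - 3) v dx for all v ∈ V.

Multiply both sides by a test function v and integrate from 0 to 5/2:
  ∫_0^5/2 −u''(x) v(x) dx = ∫_0^5/2 f(x) v(x) dx.
Integrate the LHS by parts once:
  ∫_0^5/2 −u'' v dx = −[u'(x) v(x)]_0^5/2 + ∫_0^5/2 u'(x) v'(x) dx.
Thus ∫_0^5/2 u'(x) v'(x) dx = ∫_0^5/2 f(x) v(x) dx + [u'(x) v(x)]_0^5/2.
Choose V so that boundary terms are either known or forced to vanish.
u is Dirichlet: u(0) = u(5/2) = 0. Let V = H^1_0(0, 5/2); then v(0) = v(5/2) = 0, and [u' v]_0^5/2 = 0.
Weak formulation: find u (satisfying any essential BC) such that ∫_0^5/2 u'(x) v'(x) dx = ∫_0^5/2 f v dx for all v ∈ V.
Substituting f(x) = x^2 - 2*x - 3, the right-hand side is ∫_0^5/2 (x^2 - 2*x - 3) v dx.


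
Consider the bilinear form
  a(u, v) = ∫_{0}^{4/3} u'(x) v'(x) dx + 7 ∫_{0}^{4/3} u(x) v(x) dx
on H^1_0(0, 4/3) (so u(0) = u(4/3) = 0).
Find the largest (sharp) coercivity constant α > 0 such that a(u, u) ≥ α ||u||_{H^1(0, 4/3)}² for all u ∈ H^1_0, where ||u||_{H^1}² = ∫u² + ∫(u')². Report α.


α = 1

Coercivity of a(·,·) on H^1_0(0, 4/3) means a(u, u) ≥ α ||u||_{H^1}² for every u ∈ H^1_0.
The interval has length L = 4/3, and Poincaré/coercivity depend only on L. Here a(u, u) = ∫(u')² + (7)·∫u².
Here c = 7 ≥ 1, so a(u,u) = ∫(u')² + c∫u² ≥ ∫(u')² + ∫u² = ||u||_{H^1}², i.e. α = 1 works. No larger α is possible: a(u,u) ≥ α||u||_{H^1}² means (1−α)∫(u')² ≥ (α−c)∫u², and for the modes u_n = sin(nπ(x−x₀)/L) (x₀ the left endpoint) one has ∫u_n²/∫(u_n')² = (L/(nπ))² → 0, so a(u_n,u_n)/||u_n||_{H^1}² → 1. Hence the optimal constant is α = 1.
Therefore α = 1.


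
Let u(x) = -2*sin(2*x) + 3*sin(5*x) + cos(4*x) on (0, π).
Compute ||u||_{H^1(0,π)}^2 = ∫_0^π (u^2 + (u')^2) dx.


||u||_{H^1(0,π)}^2 = 340/3 + 271*π/2

u'(x) = -4*sin(4*x) - 4*cos(2*x) + 15*cos(5*x).
Expand u² and (u')² and integrate term by term on (0, π), using: for integers n ≥ 1, ∫_0^π sin²(nx) dx = ∫_0^π cos²(nx) dx = π/2; for n ≠ n', ∫_0^π sin(nx)sin(n'x) dx = ∫_0^π cos(nx)cos(n'x) dx = 0; and by product-to-sum, ∫_0^π sin(nx)cos(n'x) dx = ½∫_0^π [sin((n+n')x) + sin((n−n')x)] dx, which is 0 when n+n' is even and 2n/(n²−n'²) when n+n' is odd (it need not vanish on (0, π)).
  u² squared terms: (-2)²·∫sin(2x)² dx = 4·π/2 = 2*π;  (3)²·∫sin(5x)² dx = 9·π/2 = 9*π/2;  (1)²·∫cos(4x)² dx = 1·π/2 = π/2.
  u² cross terms: 2·(-2)·(3)·∫sin(2x)·sin(5x) dx = -12·(0) = 0;  2·(-2)·(1)·∫sin(2x)·cos(4x) dx = -4·(0) = 0;  2·(3)·(1)·∫sin(5x)·cos(4x) dx = 6·(10/9) = 20/3.
  So ∫_0^π u² dx = 2*π + 9*π/2 + π/2 + 0 + 0 + 20/3 = 20/3 + 7*π.
  (u')² squared terms: (-4)²·∫cos(2x)² dx = 16·π/2 = 8*π;  (-4)²·∫sin(4x)² dx = 16·π/2 = 8*π;  (15)²·∫cos(5x)² dx = 225·π/2 = 225*π/2.
  (u')² cross terms: 2·(-4)·(-4)·∫cos(2x)·sin(4x) dx = 32·(0) = 0;  2·(-4)·(15)·∫cos(2x)·cos(5x) dx = -120·(0) = 0;  2·(-4)·(15)·∫sin(4x)·cos(5x) dx = -120·(-8/9) = 320/3.
  So ∫_0^π (u')² dx = 8*π + 8*π + 225*π/2 + 0 + 0 + 320/3 = 320/3 + 257*π/2.
||u||_{H^1}^2 = (20/3 + 7*π) + (320/3 + 257*π/2) = 340/3 + 271*π/2.


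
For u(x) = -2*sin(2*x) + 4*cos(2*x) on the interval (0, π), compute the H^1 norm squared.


||u||_{H^1(0,π)}^2 = 50*π

u'(x) = -8*sin(2*x) - 4*cos(2*x).
Expand u² and (u')² and integrate term by term on (0, π), using: for integers n ≥ 1, ∫_0^π sin²(nx) dx = ∫_0^π cos²(nx) dx = π/2; for n ≠ n', ∫_0^π sin(nx)sin(n'x) dx = ∫_0^π cos(nx)cos(n'x) dx = 0; and by product-to-sum, ∫_0^π sin(nx)cos(n'x) dx = ½∫_0^π [sin((n+n')x) + sin((n−n')x)] dx, which is 0 when n+n' is even and 2n/(n²−n'²) when n+n' is odd (it need not vanish on (0, π)).
  u² squared terms: (-2)²·∫sin(2x)² dx = 4·π/2 = 2*π;  (4)²·∫cos(2x)² dx = 16·π/2 = 8*π.
  u² cross terms: 2·(-2)·(4)·∫sin(2x)·cos(2x) dx = -16·(0) = 0.
  So ∫_0^π u² dx = 2*π + 8*π + 0 = 10*π.
  (u')² squared terms: (-8)²·∫sin(2x)² dx = 64·π/2 = 32*π;  (-4)²·∫cos(2x)² dx = 16·π/2 = 8*π.
  (u')² cross terms: 2·(-8)·(-4)·∫sin(2x)·cos(2x) dx = 64·(0) = 0.
  So ∫_0^π (u')² dx = 32*π + 8*π + 0 = 40*π.
||u||_{H^1}^2 = (10*π) + (40*π) = 50*π.


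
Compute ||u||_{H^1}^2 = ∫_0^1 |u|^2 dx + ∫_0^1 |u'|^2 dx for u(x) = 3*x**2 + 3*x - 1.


||u||_{H^1}^2 = 443/10

The H^1 norm (squared) on an interval (0, L) is
  ||u||_{H^1}^2 = ∫_0^L u(x)^2 dx + ∫_0^L u'(x)^2 dx.
Compute u'(x) = 6*x + 3.
Then u(x)^2 = 9*x**4 + 18*x**3 + 3*x**2 - 6*x + 1 and u'(x)^2 = 36*x**2 + 36*x + 9.
Integrate each monomial from 0 to 1 using ∫_0^1 c·x^n dx = c·1^(n+1)/(n+1):
  ∫_0^1 u(x)^2 dx = ∫_0^1 (9*x^4 + 18*x^3 + 3*x^2 - 6*x + 1) dx. Term by term:
    ∫_0^1 9*x^4 dx = 9/5;  ∫_0^1 18*x^3 dx = 9/2;  ∫_0^1 3*x^2 dx = 1;
    ∫_0^1 -6*x dx = -3;  ∫_0^1 1 dx = 1.
  Sum: 9/5 + 9/2 + 1 − 3 + 1 = 53/10.
  ∫_0^1 u'(x)^2 dx = ∫_0^1 (36*x^2 + 36*x + 9) dx. Term by term:
    ∫_0^1 36*x^2 dx = 12;  ∫_0^1 36*x dx = 18;  ∫_0^1 9 dx = 9.
  Sum: 12 + 18 + 9 = 39.
Adding: ||u||_{H^1}^2 = 53/10 + 39 = 443/10.


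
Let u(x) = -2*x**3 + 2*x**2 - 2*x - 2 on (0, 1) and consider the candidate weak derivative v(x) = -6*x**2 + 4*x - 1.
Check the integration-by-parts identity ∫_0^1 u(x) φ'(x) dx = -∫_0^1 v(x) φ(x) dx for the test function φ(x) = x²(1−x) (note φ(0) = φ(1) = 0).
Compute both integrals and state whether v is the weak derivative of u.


LHS = 1/6, RHS = 1/12. No, v is not the weak derivative of u.

u(x) = -2*x**3 + 2*x**2 - 2*x - 2, classical derivative u'(x) = -6*x**2 + 4*x - 2.
φ(x) = x²(1−x), so φ'(x) = x*(2 - 3*x).
Note φ(0) = φ(1) = 0, so the boundary term u·φ vanishes.
LHS = ∫_0^1 u(x) φ'(x) dx = ∫_0^1 (6*x^5 - 10*x^4 + 10*x^3 + 2*x^2 - 4*x) dx. Term by term:
  ∫_0^1 6*x^5 dx = 1;  ∫_0^1 -10*x^4 dx = -2;  ∫_0^1 10*x^3 dx = 5/2;
  ∫_0^1 2*x^2 dx = 2/3;  ∫_0^1 -4*x dx = -2.
Sum: 1 − 2 + 5/2 + 2/3 − 2 = 1/6.
So LHS = 1/6.
∫_0^1 v(x) φ(x) dx = ∫_0^1 (6*x^5 - 10*x^4 + 5*x^3 - x^2) dx. Term by term:
  ∫_0^1 6*x^5 dx = 1;  ∫_0^1 -10*x^4 dx = -2;  ∫_0^1 5*x^3 dx = 5/4;
  ∫_0^1 -x^2 dx = -1/3.
Sum: 1 − 2 + 5/4 − 1/3 = -1/12.
So RHS = -∫_0^1 v(x) φ(x) dx = 1/12.
LHS − RHS = 1/12 ≠ 0, so the identity fails.
(For a valid weak derivative the identity must hold for EVERY test function, in particular this one. The failure shows v is NOT the weak derivative of u.)
Correct weak derivative would be u'(x) = -6*x**2 + 4*x - 2.


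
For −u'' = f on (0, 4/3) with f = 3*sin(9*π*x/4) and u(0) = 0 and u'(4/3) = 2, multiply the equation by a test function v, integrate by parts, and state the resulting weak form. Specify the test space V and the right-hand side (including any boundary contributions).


V = {v ∈ H^1(0, 4/3) : v(0) = 0} (test functions vanish at x = 0 where u is specified); weak form: ∫_0^4/3 u'v' dx = ∫_0^4/3 (3*sin(9*π*x/4)) v dx + 2·v(4/3) for all v ∈ V.

Multiply both sides by a test function v and integrate from 0 to 4/3:
  ∫_0^4/3 −u''(x) v(x) dx = ∫_0^4/3 f(x) v(x) dx.
Integrate the LHS by parts once:
  ∫_0^4/3 −u'' v dx = −[u'(x) v(x)]_0^4/3 + ∫_0^4/3 u'(x) v'(x) dx.
Thus ∫_0^4/3 u'(x) v'(x) dx = ∫_0^4/3 f(x) v(x) dx + [u'(x) v(x)]_0^4/3.
Choose V so that boundary terms are either known or forced to vanish.
Mixed BC: u(0) = 0 (Dirichlet) and u'(4/3) = 2 (Neumann). Define V = {v ∈ H^1(0, 4/3) : v(0) = 0}. Then [u' v]_0^4/3 = u'(4/3)·v(4/3) − u'(0)·0 = 2·v(4/3).
Weak formulation: find u (satisfying any essential BC) such that ∫_0^4/3 u'(x) v'(x) dx = ∫_0^4/3 f v dx + 2·v(4/3) for all v ∈ V (Dirichlet at 0 absorbed into V; Neumann datum at x = 4/3 contributes the boundary term).
Substituting f(x) = 3*sin(9*π*x/4), the right-hand side is ∫_0^4/3 (3*sin(9*π*x/4)) v dx + 2·v(4/3).


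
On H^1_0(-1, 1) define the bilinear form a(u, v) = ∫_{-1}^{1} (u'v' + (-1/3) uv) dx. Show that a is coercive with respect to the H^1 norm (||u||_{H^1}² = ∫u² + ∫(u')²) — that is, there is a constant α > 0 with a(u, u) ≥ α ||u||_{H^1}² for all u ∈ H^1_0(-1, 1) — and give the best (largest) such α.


α = (-4/3 + π^2)/(4 + π^2)

Coercivity of a(·,·) on H^1_0(-1, 1) means a(u, u) ≥ α ||u||_{H^1}² for every u ∈ H^1_0.
The interval has length L = 2, and Poincaré/coercivity depend only on L. Here a(u, u) = ∫(u')² + (-1/3)·∫u².
Here c = -1/3 < 0 with |c| < (π/L)² = π^2/4, so coercivity still holds. The condition a(u,u) ≥ α||u||_{H^1}² reads (1−α)∫(u')² ≥ (α−c)∫u². Any admissible α is ≤ 1 (rapidly oscillating u have ∫u²/∫(u')² → 0), and α = 1 would force 0 ≥ (1−c)∫u², impossible since c < 1; so 1−α > 0. By the sharp Poincaré inequality on H^1_0 of an interval of length L, ∫(u')² ≥ (π/L)²∫u² with equality for the first sine mode sin(π(x−x₀)/L) (x₀ the left endpoint), so the inequality holds for all u iff (1−α)(π/L)² ≥ α − c, i.e. α ≤ ((π/L)² + c)/((π/L)² + 1) = (1 + c(L/π)²)/(1 + (L/π)²). (Direct route, valid since c ≤ 0: Poincaré gives c∫u² ≥ c(L/π)²∫(u')², so a(u,u) ≥ (1 + c(L/π)²)∫(u')², while ||u||_{H^1}² ≤ (1 + (L/π)²)∫(u')²; dividing yields the same α.) With (π/L)² = π^2/4 and c = -1/3, the largest admissible constant is α = ((π/L)² + c)/((π/L)² + 1).
Simplifying, α = (-4/3 + π^2)/(4 + π^2).


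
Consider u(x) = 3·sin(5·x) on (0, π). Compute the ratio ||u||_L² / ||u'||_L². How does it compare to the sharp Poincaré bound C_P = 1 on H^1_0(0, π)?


||u||_L² / ||u'||_L² = 1/5 < C_P = 1.

u(x) = 3·sin(5·x), so u'(x) = 15*cos(5*x).
Writing u(x) = A·sin(kπx/L) with A = 3 and k = 5, use ∫_0^L sin²(kπx/L) dx = L/2 and ∫_0^L cos²(kπx/L) dx = L/2.
u² = 9·sin²(5·x) and (u')² = 225·cos²(5·x), and each of sin², cos² integrates to L/2 = π/2 over (0, π).
∫_0^π u² dx = 9*π/2, so ||u||_L² = 3*sqrt(2)*sqrt(π)/2.
∫_0^π (u')² dx = 225*π/2, so ||u'||_L² = 15*sqrt(2)*sqrt(π)/2.
Ratio ||u||_L² / ||u'||_L² = 1/5.
Sharp Poincaré constant on H^1_0(0, π) is C_P = L/π = 1, achieved by sin(x).
This is the k = 5 harmonic; the ratio L/(kπ) is strictly less than C_P = L/π, consistent with the sharp inequality ||u||_L² ≤ C_P ||u'||_L².


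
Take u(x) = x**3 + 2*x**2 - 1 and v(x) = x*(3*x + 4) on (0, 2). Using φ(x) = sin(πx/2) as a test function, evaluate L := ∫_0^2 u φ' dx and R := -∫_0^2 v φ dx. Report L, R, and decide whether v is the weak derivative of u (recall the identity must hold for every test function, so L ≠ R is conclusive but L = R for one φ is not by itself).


LHS = -40/π + 96/π^3, RHS = -40/π + 96/π^3. Yes, v = u' weakly.

u(x) = x**3 + 2*x**2 - 1, classical derivative u'(x) = 3*x**2 + 4*x.
φ(x) = sin(πx/2), so φ'(x) = π*cos(π*x/2)/2.
Note φ(0) = φ(2) = 0, so the boundary term u·φ vanishes.
LHS = ∫_0^2 u(x) φ'(x) dx = ∫_0^2 (π*x^3*cos(π*x/2)/2 + π*x^2*cos(π*x/2) - π*cos(π*x/2)/2) dx. Term by term:
  ∫_0^2 -π*cos(π*x/2)/2 dx = 0;  ∫_0^2 π*x^2*cos(π*x/2) dx = -16/π;  ∫_0^2 π*x^3*cos(π*x/2)/2 dx = -24/π + 96/π^3.
Sum: 0 − 16/π + -24/π + 96/π^3 = -40/π + 96/π^3.
So LHS = -40/π + 96/π^3.
∫_0^2 v(x) φ(x) dx = ∫_0^2 (3*x^2*sin(π*x/2) + 4*x*sin(π*x/2)) dx. Term by term:
  ∫_0^2 3*x^2*sin(π*x/2) dx = -96/π^3 + 24/π;  ∫_0^2 4*x*sin(π*x/2) dx = 16/π.
Sum: -96/π^3 + 24/π + 16/π = -96/π^3 + 40/π.
So RHS = -∫_0^2 v(x) φ(x) dx = -40/π + 96/π^3.
LHS = RHS, so the identity holds for this test φ.
Moreover u is smooth here and v(x) = u'(x) = 3*x**2 + 4*x pointwise, so the identity holds for every test function. Hence v is the weak derivative of u.


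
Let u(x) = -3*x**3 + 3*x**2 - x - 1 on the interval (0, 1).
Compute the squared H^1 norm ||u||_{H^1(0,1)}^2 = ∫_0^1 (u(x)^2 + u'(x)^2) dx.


||u||_{H^1}^2 = 401/105

The H^1 norm (squared) on an interval (0, L) is
  ||u||_{H^1}^2 = ∫_0^L u(x)^2 dx + ∫_0^L u'(x)^2 dx.
Compute u'(x) = -9*x**2 + 6*x - 1.
Then u(x)^2 = 9*x**6 - 18*x**5 + 15*x**4 - 5*x**2 + 2*x + 1 and u'(x)^2 = 81*x**4 - 108*x**3 + 54*x**2 - 12*x + 1.
Integrate each monomial from 0 to 1 using ∫_0^1 c·x^n dx = c·1^(n+1)/(n+1):
  ∫_0^1 u(x)^2 dx = ∫_0^1 (9*x^6 - 18*x^5 + 15*x^4 - 5*x^2 + 2*x + 1) dx. Term by term:
    ∫_0^1 9*x^6 dx = 9/7;  ∫_0^1 -18*x^5 dx = -3;  ∫_0^1 15*x^4 dx = 3;
    ∫_0^1 -5*x^2 dx = -5/3;  ∫_0^1 2*x dx = 1;  ∫_0^1 1 dx = 1.
  Sum: 9/7 − 3 + 3 − 5/3 + 1 + 1 = 34/21.
  ∫_0^1 u'(x)^2 dx = ∫_0^1 (81*x^4 - 108*x^3 + 54*x^2 - 12*x + 1) dx. Term by term:
    ∫_0^1 81*x^4 dx = 81/5;  ∫_0^1 -108*x^3 dx = -27;  ∫_0^1 54*x^2 dx = 18;
    ∫_0^1 -12*x dx = -6;  ∫_0^1 1 dx = 1.
  Sum: 81/5 − 27 + 18 − 6 + 1 = 11/5.
Adding: ||u||_{H^1}^2 = 34/21 + 11/5 = 401/105.


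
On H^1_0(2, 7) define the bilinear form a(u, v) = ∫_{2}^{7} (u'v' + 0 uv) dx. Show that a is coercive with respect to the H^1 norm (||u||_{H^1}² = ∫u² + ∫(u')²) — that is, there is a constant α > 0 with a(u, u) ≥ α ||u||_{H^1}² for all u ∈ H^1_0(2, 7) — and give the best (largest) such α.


α = π^2/(π^2 + 25)

Coercivity of a(·,·) on H^1_0(2, 7) means a(u, u) ≥ α ||u||_{H^1}² for every u ∈ H^1_0.
The interval has length L = 5, and Poincaré/coercivity depend only on L. Here a(u, u) = ∫(u')² + (0)·∫u².
Here c = 0, so a(u,u) = ∫(u')² alone. The condition a(u,u) ≥ α||u||_{H^1}² reads (1−α)∫(u')² ≥ (α−c)∫u². Any admissible α is ≤ 1 (rapidly oscillating u have ∫u²/∫(u')² → 0), and α = 1 would force 0 ≥ (1−c)∫u², impossible since c < 1; so 1−α > 0. By the sharp Poincaré inequality on H^1_0 of an interval of length L, ∫(u')² ≥ (π/L)²∫u² with equality for the first sine mode sin(π(x−x₀)/L) (x₀ the left endpoint), so the inequality holds for all u iff (1−α)(π/L)² ≥ α − c, i.e. α ≤ ((π/L)² + c)/((π/L)² + 1) = (1 + c(L/π)²)/(1 + (L/π)²). (Direct route, valid since c ≤ 0: Poincaré gives c∫u² ≥ c(L/π)²∫(u')², so a(u,u) ≥ (1 + c(L/π)²)∫(u')², while ||u||_{H^1}² ≤ (1 + (L/π)²)∫(u')²; dividing yields the same α.) With (π/L)² = π^2/25 and c = 0, the largest admissible constant is α = ((π/L)² + c)/((π/L)² + 1).
Simplifying, α = π^2/(π^2 + 25).


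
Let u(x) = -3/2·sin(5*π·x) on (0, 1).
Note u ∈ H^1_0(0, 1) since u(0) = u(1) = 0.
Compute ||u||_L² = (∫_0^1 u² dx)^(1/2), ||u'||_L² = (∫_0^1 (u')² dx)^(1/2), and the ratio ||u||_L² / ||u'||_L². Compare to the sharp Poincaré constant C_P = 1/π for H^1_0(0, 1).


||u||_L² / ||u'||_L² = 1/(5*π) < C_P = 1/π.

u(x) = -3/2·sin(5*π·x), so u'(x) = -15*π*cos(5*π*x)/2.
Writing u(x) = A·sin(kπx/L) with A = -3/2 and k = 5, use ∫_0^L sin²(kπx/L) dx = L/2 and ∫_0^L cos²(kπx/L) dx = L/2.
u² = 9/4·sin²(5*π·x) and (u')² = 225*π^2/4·cos²(5*π·x), and each of sin², cos² integrates to L/2 = 1/2 over (0, 1).
∫_0^1 u² dx = 9/8, so ||u||_L² = 3*sqrt(2)/4.
∫_0^1 (u')² dx = 225*π^2/8, so ||u'||_L² = 15*sqrt(2)*π/4.
Ratio ||u||_L² / ||u'||_L² = 1/(5*π).
Sharp Poincaré constant on H^1_0(0, 1) is C_P = L/π = 1/π, achieved by sin(π·x).
This is the k = 5 harmonic; the ratio L/(kπ) is strictly less than C_P = L/π, consistent with the sharp inequality ||u||_L² ≤ C_P ||u'||_L².
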